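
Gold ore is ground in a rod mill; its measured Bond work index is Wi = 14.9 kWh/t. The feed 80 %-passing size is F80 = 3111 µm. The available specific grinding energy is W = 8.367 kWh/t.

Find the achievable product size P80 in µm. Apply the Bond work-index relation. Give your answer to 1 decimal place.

Bond:  W = 10 Wi (1/√P − 1/√F)
⇒ 1/√P80 = W/(10·Wi) + 1/√F80
  = 8.3670/(10·14.9) + 1/√3111 = 0.056154 + 0.017929 = 0.074083
P80 = (1/0.074083)² = 13.4984² = 182.21 µm

P80 = 182.2 µm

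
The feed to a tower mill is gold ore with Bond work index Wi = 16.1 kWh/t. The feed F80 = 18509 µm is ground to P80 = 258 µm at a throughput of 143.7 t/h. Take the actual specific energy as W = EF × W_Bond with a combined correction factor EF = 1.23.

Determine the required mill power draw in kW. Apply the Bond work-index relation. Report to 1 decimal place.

P = 1562.5 kW

Bond:  W = 10 Wi (1/√P − 1/√F)
W = 10·16.1·(1/√258 − 1/√18509) = 10·16.1·(0.054907) = 8.8400 kWh/t
With EF = 1.23: W = 8.8400·1.23 = 10.8732 kWh/t
Mill draw = 10.8732 × 143.7 = 1562.5 kW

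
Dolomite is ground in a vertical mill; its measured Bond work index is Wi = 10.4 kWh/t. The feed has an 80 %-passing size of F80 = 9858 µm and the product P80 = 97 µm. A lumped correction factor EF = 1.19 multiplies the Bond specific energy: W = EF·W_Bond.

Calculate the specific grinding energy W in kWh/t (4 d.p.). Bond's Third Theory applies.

W = 10 Wi / √P80 − 10 Wi / √F80
1/√97 = 0.101535;  1/√9858 = 0.010072
W = 10·10.4·(0.101535 − 0.010072) = 9.5121 kWh/t
Corrected W = EF·W_Bond = 1.19·9.5121 = 11.3194 kWh/t

W = 11.3194 kWh/t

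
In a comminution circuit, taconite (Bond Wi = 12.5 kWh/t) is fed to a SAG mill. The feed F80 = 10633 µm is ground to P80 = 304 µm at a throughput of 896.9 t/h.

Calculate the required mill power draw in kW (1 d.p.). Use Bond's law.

P = 5342.9 kW

W = 10 Wi (P80^-0.5 − F80^-0.5)
W = 10·12.5·(1/√304 − 1/√10633) = 10·12.5·(0.047656) = 5.9570 kWh/t
P_mill = W·ṁ = 5.9570·896.9 = 5342.9 kW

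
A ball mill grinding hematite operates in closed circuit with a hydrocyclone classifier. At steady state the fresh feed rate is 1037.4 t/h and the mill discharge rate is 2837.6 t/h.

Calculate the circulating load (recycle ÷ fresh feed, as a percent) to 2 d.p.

CL = 173.53 %

Mill node: discharge = fresh + recycle.
R = M − F = 2837.6 − 1037.4 = 1800.2 t/h
CL = 100·R/F = 100·1800.2/1037.4 = 173.53 %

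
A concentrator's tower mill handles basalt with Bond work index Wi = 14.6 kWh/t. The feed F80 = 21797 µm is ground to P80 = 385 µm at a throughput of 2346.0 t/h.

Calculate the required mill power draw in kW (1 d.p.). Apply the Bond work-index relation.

W = 10·Wi·[P80^(−½) − F80^(−½)]
W = 10·14.6·(1/√385 − 1/√21797) = 10·14.6·(0.044191) = 6.4519 kWh/t
P_mill = W·ṁ = 6.4519·2346.0 = 15136.3 kW

P = 15136.3 kW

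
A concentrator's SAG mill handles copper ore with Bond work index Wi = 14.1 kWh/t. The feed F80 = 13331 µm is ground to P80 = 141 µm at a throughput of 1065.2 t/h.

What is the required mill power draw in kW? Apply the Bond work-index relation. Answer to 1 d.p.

P = 11347.7 kW

W_Bond = 10·Wi·(1/√P₈₀ − 1/√F₈₀)
W = 10·14.1·(1/√141 − 1/√13331) = 10·14.1·(0.075554) = 10.6531 kWh/t
P_mill = W·ṁ = 10.6531·1065.2 = 11347.7 kW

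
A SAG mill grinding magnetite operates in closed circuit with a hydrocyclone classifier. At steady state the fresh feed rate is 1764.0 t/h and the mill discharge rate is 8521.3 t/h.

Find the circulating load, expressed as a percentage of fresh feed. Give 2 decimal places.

Mill node: discharge = fresh + recycle.
R = M − F = 8521.3 − 1764.0 = 6757.3 t/h
CL = 100·R/F = 100·6757.3/1764.0 = 383.07 %

CL = 383.07 %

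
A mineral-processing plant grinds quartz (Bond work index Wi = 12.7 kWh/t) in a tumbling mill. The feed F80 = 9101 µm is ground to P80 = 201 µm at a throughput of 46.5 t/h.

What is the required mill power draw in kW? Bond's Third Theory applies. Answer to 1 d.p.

P = 354.6 kW

W = 10 Wi (1/√P80 − 1/√F80)  [Bond]
W = 10·12.7·(1/√201 − 1/√9101) = 10·12.7·(0.060052) = 7.6266 kWh/t
Mill draw = 7.6266 × 46.5 = 354.6 kW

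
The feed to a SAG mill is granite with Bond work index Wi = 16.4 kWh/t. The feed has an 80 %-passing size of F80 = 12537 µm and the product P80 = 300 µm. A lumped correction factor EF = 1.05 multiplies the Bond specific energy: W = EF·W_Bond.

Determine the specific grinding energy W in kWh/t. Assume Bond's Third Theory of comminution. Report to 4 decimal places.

W = 8.4040 kWh/t

W = 10 Wi (P80^-0.5 − F80^-0.5)
1/√300 = 0.057735;  1/√12537 = 0.008931
W = 10·16.4·(0.057735 − 0.008931) = 8.0038 kWh/t
With EF = 1.05: W = 8.0038·1.05 = 8.4040 kWh/t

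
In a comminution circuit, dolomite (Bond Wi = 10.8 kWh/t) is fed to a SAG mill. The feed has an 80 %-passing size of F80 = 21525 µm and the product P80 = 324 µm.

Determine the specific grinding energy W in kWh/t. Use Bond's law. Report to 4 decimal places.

Bond:  W = 10 Wi (1/√P − 1/√F)
1/√324 = 0.055556;  1/√21525 = 0.006816
W = 10·10.8·(0.055556 − 0.006816) = 5.2639 kWh/t

W = 5.2639 kWh/t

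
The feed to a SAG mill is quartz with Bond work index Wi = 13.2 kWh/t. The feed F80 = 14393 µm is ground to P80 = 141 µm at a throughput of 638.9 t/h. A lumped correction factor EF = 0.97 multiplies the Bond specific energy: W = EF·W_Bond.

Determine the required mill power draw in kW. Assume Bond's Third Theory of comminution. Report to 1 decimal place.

Bond: W = 10·Wi·(1/√P80 − 1/√F80)
W = 10·13.2·(1/√141 − 1/√14393) = 10·13.2·(0.075880) = 10.0161 kWh/t
Apply correction: 10.0161 × 0.97 = 9.7157 kWh/t
P = W·T = 9.7157·638.9 = 6207.3 kW

P = 6207.3 kW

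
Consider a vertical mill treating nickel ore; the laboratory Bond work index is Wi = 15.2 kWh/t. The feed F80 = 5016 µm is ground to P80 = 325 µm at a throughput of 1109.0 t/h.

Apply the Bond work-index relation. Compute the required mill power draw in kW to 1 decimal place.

W = 10 Wi (P80^-0.5 − F80^-0.5)
W = 10·15.2·(1/√325 − 1/√5016) = 10·15.2·(0.041350) = 6.2853 kWh/t
Mill draw = 6.2853 × 1109.0 = 6970.4 kW

P = 6970.4 kW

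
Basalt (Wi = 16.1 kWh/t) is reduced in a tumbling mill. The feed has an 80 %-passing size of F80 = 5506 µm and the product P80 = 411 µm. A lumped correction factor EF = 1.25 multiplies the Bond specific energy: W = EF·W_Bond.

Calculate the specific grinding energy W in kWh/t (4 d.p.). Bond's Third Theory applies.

W = 7.2148 kWh/t

W = 10 Wi (P80^-0.5 − F80^-0.5)
1/√411 = 0.049326;  1/√5506 = 0.013477
W = 10·16.1·(0.049326 − 0.013477) = 5.7718 kWh/t
Corrected W = EF·W_Bond = 1.25·5.7718 = 7.2148 kWh/t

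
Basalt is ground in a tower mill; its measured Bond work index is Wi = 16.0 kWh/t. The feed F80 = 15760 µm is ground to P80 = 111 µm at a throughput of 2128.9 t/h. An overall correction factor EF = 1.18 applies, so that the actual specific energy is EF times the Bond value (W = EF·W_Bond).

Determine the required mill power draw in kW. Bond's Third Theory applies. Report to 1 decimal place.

P = 34948.4 kW

W = 10 Wi / √P80 − 10 Wi / √F80
W = 10·16.0·(1/√111 − 1/√15760) = 10·16.0·(0.086950) = 13.9120 kWh/t
Corrected W = EF·W_Bond = 1.18·13.9120 = 16.4162 kWh/t
P = W·T = 16.4162·2128.9 = 34948.4 kW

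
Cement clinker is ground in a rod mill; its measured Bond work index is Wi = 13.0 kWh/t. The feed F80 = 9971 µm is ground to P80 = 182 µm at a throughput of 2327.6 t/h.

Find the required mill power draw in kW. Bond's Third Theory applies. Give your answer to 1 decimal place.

W = 10 Wi (P80^-0.5 − F80^-0.5)
W = 10·13.0·(1/√182 − 1/√9971) = 10·13.0·(0.064110) = 8.3344 kWh/t
Mill draw = 8.3344 × 2327.6 = 19399.0 kW

P = 19399.0 kW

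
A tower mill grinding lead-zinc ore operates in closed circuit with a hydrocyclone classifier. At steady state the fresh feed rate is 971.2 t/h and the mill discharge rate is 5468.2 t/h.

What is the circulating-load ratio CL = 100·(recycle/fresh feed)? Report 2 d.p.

Mill node: discharge = fresh + recycle.
R = M − F = 5468.2 − 971.2 = 4497.0 t/h
CL = 100·R/F = 100·4497.0/971.2 = 463.04 %

CL = 463.04 %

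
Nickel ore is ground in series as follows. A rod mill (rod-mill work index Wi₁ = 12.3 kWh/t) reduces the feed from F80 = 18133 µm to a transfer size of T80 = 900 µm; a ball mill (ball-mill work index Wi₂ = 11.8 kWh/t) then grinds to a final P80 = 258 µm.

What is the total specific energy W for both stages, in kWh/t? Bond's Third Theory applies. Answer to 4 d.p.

W = 6.5996 kWh/t

W = 10 Wi (P80^-0.5 − F80^-0.5)
Stage 1 (18133→900 µm, Wi₁=12.3): W₁ = 10·12.3·(0.033333 − 0.007426) = 3.1866 kWh/t
Stage 2 (900→258 µm, Wi₂=11.8): W₂ = 10·11.8·(0.062257 − 0.033333) = 3.4130 kWh/t
W = W₁ + W₂ = 3.1866 + 3.4130 = 6.5996 kWh/t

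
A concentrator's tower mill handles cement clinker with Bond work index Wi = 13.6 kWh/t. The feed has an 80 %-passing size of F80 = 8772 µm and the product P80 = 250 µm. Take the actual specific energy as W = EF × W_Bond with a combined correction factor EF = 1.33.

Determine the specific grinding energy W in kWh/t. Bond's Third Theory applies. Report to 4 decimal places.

W_Bond = 10·Wi·(1/√P₈₀ − 1/√F₈₀)
1/√250 = 0.063246;  1/√8772 = 0.010677
W = 10·13.6·(0.063246 − 0.010677) = 7.1493 kWh/t
W_actual = 1.33 × 7.1493 = 9.5086 kWh/t

W = 9.5086 kWh/t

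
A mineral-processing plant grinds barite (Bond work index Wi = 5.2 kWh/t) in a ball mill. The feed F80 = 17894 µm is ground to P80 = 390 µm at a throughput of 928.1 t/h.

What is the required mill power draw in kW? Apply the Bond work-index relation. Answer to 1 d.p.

W = 10 Wi (1/√P80 − 1/√F80)  [Bond]
W = 10·5.2·(1/√390 − 1/√17894) = 10·5.2·(0.043161) = 2.2444 kWh/t
Mill draw = 2.2444 × 928.1 = 2083.0 kW

P = 2083.0 kW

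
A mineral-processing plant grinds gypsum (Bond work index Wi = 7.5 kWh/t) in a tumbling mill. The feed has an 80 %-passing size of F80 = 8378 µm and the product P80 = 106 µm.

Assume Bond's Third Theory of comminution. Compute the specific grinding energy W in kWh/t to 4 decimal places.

Bond: W = 10·Wi·(1/√P80 − 1/√F80)
1/√106 = 0.097129;  1/√8378 = 0.010925
W = 10·7.5·(0.097129 − 0.010925) = 6.4653 kWh/t

W = 6.4653 kWh/t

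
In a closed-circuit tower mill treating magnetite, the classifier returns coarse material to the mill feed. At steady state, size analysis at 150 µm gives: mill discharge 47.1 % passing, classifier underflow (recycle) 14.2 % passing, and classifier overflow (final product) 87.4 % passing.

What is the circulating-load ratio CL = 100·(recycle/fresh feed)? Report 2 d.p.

Two-product formula at 150 µm:
(1+r)d = ru + o → r = (o−d)/(d−u)
r = (87.4 − 47.1)/(47.1 − 14.2) = 40.3/32.9 = 1.2249
CL = 100·r = 122.49 %

CL = 122.49 %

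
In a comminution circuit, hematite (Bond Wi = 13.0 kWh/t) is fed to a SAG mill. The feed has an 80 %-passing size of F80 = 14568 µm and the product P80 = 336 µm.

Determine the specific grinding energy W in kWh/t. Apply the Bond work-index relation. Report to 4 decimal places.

W = 6.0150 kWh/t

Bond:  W = 10 Wi (1/√P − 1/√F)
1/√336 = 0.054554;  1/√14568 = 0.008285
W = 10·13.0·(0.054554 − 0.008285) = 6.0150 kWh/t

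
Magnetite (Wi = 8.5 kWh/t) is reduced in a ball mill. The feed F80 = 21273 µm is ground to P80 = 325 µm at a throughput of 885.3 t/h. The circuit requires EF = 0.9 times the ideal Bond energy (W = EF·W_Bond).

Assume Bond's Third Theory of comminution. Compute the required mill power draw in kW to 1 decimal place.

P = 3292.4 kW

W = 10 Wi (1/√P80 − 1/√F80)  [Bond]
W = 10·8.5·(1/√325 − 1/√21273) = 10·8.5·(0.048614) = 4.1322 kWh/t
W_actual = 0.9 × 4.1322 = 3.7190 kWh/t
P = W·T = 3.7190·885.3 = 3292.4 kW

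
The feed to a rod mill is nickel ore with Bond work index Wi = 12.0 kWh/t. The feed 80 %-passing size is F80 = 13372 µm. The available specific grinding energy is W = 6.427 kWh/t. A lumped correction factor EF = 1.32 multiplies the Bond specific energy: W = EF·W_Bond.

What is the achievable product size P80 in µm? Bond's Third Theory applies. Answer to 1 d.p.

P80 = 412.7 µm

W_Bond = 10·Wi·(1/√P₈₀ − 1/√F₈₀)
W_Bond = W / EF = 6.427 / 1.32 = 4.8689 kWh/t
P80^(−½) = W_Bond/(10 Wi) + F80^(−½)
  = 4.8689/(10·12.0) + 1/√13372 = 0.040574 + 0.008648 = 0.049222
P80 = (1/0.049222)² = 20.3160² = 412.74 µm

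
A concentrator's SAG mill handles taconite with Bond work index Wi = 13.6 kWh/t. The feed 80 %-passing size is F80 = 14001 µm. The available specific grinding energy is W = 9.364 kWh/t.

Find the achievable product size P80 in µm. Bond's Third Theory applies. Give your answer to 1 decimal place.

Bond:  W = 10 Wi (1/√P − 1/√F)
⇒ 1/√P80 = W/(10 Wi) + 1/√F80
  = 9.3640/(10·13.6) + 1/√14001 = 0.068853 + 0.008451 = 0.077304
P80 = (1/0.077304)² = 12.9359² = 167.34 µm

P80 = 167.3 µm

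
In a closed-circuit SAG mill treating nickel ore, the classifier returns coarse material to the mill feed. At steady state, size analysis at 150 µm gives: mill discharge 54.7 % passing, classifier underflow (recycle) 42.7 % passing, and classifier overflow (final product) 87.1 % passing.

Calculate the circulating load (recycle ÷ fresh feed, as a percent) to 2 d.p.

Balance %-passing 150 µm (r = R/F):
r = (o − d)/(d − u)
r = (87.1 − 54.7)/(54.7 − 42.7) = 32.4/12.0 = 2.7000
CL = 100·r = 270.00 %

CL = 270.00 %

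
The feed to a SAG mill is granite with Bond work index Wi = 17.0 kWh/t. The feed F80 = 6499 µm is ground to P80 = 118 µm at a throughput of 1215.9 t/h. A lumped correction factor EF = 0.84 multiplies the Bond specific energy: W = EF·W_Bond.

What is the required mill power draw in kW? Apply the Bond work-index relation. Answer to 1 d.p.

Bond:  W = 10 Wi (1/√P − 1/√F)
W = 10·17.0·(1/√118 − 1/√6499) = 10·17.0·(0.079653) = 13.5410 kWh/t
W_actual = 0.84 × 13.5410 = 11.3745 kWh/t
P_mill = W·ṁ = 11.3745·1215.9 = 13830.2 kW

P = 13830.2 kW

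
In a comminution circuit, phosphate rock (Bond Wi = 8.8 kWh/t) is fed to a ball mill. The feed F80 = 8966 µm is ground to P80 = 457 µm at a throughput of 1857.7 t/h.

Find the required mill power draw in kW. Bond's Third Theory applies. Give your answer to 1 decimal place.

P = 5920.7 kW

W_Bond = 10·Wi·(1/√P₈₀ − 1/√F₈₀)
W = 10·8.8·(1/√457 − 1/√8966) = 10·8.8·(0.036217) = 3.1871 kWh/t
P = W·T = 3.1871·1857.7 = 5920.7 kW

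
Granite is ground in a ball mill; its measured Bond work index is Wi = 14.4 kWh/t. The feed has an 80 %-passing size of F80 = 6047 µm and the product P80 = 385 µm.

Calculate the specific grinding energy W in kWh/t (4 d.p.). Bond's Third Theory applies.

W = 5.4871 kWh/t

Bond: W = 10·Wi·(1/√P80 − 1/√F80)
1/√385 = 0.050965;  1/√6047 = 0.012860
W = 10·14.4·(0.050965 − 0.012860) = 5.4871 kWh/t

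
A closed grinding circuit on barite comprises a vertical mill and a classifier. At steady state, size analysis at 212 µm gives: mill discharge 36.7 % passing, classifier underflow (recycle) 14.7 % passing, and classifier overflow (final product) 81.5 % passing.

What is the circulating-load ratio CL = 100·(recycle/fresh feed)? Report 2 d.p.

Let r = R/F. Size balance at 212 µm:
(1+r)d = ru + o → r = (o−d)/(d−u)
r = (81.5 − 36.7)/(36.7 − 14.7) = 44.8/22.0 = 2.0364
CL = 100·r = 203.64 %

CL = 203.64 %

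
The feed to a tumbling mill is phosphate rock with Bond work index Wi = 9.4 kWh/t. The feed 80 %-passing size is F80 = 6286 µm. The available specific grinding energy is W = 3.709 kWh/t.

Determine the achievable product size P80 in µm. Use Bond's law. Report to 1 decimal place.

W = 10 Wi (1/√P80 − 1/√F80)  [Bond]
P80^-0.5 = F80^-0.5 + W/(10 Wi)
  = 3.7090/(10·9.4) + 1/√6286 = 0.039457 + 0.012613 = 0.052070
P80 = (1/0.052070)² = 19.2048² = 368.82 µm

P80 = 368.8 µm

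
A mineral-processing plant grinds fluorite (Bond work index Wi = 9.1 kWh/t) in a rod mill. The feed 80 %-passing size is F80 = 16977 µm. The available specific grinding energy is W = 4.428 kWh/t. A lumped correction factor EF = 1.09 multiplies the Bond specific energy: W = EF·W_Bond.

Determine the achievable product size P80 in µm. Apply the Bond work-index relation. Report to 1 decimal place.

Bond: W = 10·Wi·(1/√P80 − 1/√F80)
W_Bond = W / EF = 4.428 / 1.09 = 4.0624 kWh/t
⇒ 1/√P80 = W_Bond/(10 Wi) + 1/√F80
  = 4.0624/(10·9.1) + 1/√16977 = 0.044642 + 0.007675 = 0.052316
P80 = (1/0.052316)² = 19.1145² = 365.36 µm

P80 = 365.4 µm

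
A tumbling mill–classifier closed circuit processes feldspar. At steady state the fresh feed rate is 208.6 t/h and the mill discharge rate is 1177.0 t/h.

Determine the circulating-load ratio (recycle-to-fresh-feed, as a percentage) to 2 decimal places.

CL = 464.24 %

Mill node: discharge = fresh + recycle.
R = M − F = 1177.0 − 208.6 = 968.4 t/h
CL = 100·R/F = 100·968.4/208.6 = 464.24 %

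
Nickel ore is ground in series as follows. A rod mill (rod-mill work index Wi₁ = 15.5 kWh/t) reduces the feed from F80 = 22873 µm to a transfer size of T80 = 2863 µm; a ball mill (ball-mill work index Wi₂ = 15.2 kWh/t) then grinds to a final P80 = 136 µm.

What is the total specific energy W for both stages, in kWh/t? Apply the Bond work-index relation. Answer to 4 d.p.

W = 12.0651 kWh/t

W = 10·Wi·[P80^(−½) − F80^(−½)]
Stage 1 (22873→2863 µm, Wi₁=15.5): W₁ = 10·15.5·(0.018689 − 0.006612) = 1.8719 kWh/t
Stage 2 (2863→136 µm, Wi₂=15.2): W₂ = 10·15.2·(0.085749 − 0.018689) = 10.1931 kWh/t
W = W₁ + W₂ = 1.8719 + 10.1931 = 12.0651 kWh/t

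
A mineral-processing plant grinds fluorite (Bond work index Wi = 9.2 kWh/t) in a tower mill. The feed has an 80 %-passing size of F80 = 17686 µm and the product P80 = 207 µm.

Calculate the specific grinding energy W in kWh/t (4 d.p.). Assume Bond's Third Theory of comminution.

W = 5.7027 kWh/t

W = 10·Wi·(P80^(-½) − F80^(-½))
1/√207 = 0.069505;  1/√17686 = 0.007519
W = 10·9.2·(0.069505 − 0.007519) = 5.7027 kWh/t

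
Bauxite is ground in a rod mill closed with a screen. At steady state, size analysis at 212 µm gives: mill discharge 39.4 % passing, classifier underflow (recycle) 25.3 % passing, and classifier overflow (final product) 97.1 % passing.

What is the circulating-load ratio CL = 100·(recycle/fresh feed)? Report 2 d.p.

CL = 409.22 %

Mass balance on the −212 µm fraction:
(1+r)·d = r·u + o ⇒ r = (o−d)/(d−u)
r = (97.1 − 39.4)/(39.4 − 25.3) = 57.7/14.1 = 4.0922
CL = 100·r = 409.22 %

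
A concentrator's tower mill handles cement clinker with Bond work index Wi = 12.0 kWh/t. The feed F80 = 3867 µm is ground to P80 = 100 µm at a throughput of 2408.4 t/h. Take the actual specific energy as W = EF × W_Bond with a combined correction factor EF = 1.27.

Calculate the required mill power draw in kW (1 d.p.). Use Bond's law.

P = 30801.6 kW

Bond:  W = 10 Wi (1/√P − 1/√F)
W = 10·12.0·(1/√100 − 1/√3867) = 10·12.0·(0.083919) = 10.0703 kWh/t
Corrected W = EF·W_Bond = 1.27·10.0703 = 12.7893 kWh/t
P_mill = W·ṁ = 12.7893·2408.4 = 30801.6 kW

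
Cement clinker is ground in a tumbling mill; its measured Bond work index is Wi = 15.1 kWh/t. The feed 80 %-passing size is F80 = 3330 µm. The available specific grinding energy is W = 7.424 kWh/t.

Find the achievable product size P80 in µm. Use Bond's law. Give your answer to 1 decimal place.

W = 10 Wi (P80^-0.5 − F80^-0.5)
⇒ 1/√P80 = W/(10 Wi) + 1/√F80
  = 7.4240/(10·15.1) + 1/√3330 = 0.049166 + 0.017329 = 0.066495
P80 = (1/0.066495)² = 15.0388² = 226.17 µm

P80 = 226.2 µm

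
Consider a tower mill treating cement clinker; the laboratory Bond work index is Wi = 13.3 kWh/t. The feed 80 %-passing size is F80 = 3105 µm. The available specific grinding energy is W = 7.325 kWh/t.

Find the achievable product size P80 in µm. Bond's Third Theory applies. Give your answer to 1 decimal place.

W = 10 Wi / √P80 − 10 Wi / √F80
⇒ 1/√P80 = W/(10·Wi) + 1/√F80
  = 7.3250/(10·13.3) + 1/√3105 = 0.055075 + 0.017946 = 0.073021
P80 = (1/0.073021)² = 13.6946² = 187.54 µm

P80 = 187.5 µm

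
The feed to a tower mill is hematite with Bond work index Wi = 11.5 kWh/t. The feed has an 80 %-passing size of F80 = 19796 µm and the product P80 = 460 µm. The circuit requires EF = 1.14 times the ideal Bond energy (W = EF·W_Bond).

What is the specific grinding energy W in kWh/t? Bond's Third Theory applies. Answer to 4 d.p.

W = 10 Wi (1/√P80 − 1/√F80)  [Bond]
1/√460 = 0.046625;  1/√19796 = 0.007107
W = 10·11.5·(0.046625 − 0.007107) = 4.5446 kWh/t
With EF = 1.14: W = 4.5446·1.14 = 5.1808 kWh/t

W = 5.1808 kWh/t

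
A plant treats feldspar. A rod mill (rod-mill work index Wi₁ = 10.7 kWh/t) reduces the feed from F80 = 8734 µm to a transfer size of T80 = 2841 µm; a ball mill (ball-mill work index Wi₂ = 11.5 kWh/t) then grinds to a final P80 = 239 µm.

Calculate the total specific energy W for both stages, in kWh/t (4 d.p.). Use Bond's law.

W = 6.1437 kWh/t

W = 10 Wi / √P80 − 10 Wi / √F80
Stage 1 (8734→2841 µm, Wi₁=10.7): W₁ = 10·10.7·(0.018761 − 0.010700) = 0.8625 kWh/t
Stage 2 (2841→239 µm, Wi₂=11.5): W₂ = 10·11.5·(0.064685 − 0.018761) = 5.2812 kWh/t
W = W₁ + W₂ = 0.8625 + 5.2812 = 6.1437 kWh/t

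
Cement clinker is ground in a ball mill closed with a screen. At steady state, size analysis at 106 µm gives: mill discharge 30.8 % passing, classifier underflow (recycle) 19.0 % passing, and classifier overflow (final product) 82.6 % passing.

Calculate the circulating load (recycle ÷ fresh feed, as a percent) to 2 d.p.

Two-product formula at 106 µm:
(1+r)·d = r·u + o ⇒ r = (o−d)/(d−u)
r = (82.6 − 30.8)/(30.8 − 19.0) = 51.8/11.8 = 4.3898
CL = 100·r = 438.98 %

CL = 438.98 %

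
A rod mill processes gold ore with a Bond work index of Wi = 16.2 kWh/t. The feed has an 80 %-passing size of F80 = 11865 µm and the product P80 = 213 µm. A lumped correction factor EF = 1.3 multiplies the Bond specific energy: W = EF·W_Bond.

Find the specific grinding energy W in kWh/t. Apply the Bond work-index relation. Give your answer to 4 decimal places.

Bond: W = 10·Wi·(1/√P80 − 1/√F80)
1/√213 = 0.068519;  1/√11865 = 0.009180
W = 10·16.2·(0.068519 − 0.009180) = 9.6128 kWh/t
Corrected W = EF·W_Bond = 1.3·9.6128 = 12.4967 kWh/t

W = 12.4967 kWh/t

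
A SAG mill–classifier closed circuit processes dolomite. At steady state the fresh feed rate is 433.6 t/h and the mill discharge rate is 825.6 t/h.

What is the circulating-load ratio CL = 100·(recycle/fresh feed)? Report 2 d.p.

Steady state: M = F + R.
R = M − F = 825.6 − 433.6 = 392.0 t/h
CL = 100·R/F = 100·392.0/433.6 = 90.41 %

CL = 90.41 %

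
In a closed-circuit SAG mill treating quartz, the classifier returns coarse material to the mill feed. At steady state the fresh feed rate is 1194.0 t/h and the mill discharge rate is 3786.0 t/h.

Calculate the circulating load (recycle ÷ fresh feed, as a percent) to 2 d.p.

Mill node: discharge = fresh + recycle.
R = M − F = 3786.0 − 1194.0 = 2592.0 t/h
CL = 100·R/F = 100·2592.0/1194.0 = 217.09 %

CL = 217.09 %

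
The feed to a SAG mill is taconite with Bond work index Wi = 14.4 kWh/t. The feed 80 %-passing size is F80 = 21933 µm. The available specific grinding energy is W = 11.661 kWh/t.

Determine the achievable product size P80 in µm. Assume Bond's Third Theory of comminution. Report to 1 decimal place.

W = 10 Wi (P80^-0.5 − F80^-0.5)
1/√P80 = 1/√F80 + W/(10·Wi)
  = 11.6610/(10·14.4) + 1/√21933 = 0.080979 + 0.006752 = 0.087731
P80 = (1/0.087731)² = 11.3984² = 129.92 µm

P80 = 129.9 µm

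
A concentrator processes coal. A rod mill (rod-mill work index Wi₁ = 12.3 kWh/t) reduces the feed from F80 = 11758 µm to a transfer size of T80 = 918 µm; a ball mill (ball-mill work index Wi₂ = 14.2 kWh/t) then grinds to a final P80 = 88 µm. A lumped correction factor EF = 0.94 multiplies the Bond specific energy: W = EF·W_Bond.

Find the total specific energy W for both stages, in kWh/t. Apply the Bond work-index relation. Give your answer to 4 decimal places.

W = 10·Wi·(P80^(-½) − F80^(-½))
Stage 1 (11758→918 µm, Wi₁=12.3): W₁ = 10·12.3·(0.033005 − 0.009222) = 2.9253 kWh/t
Stage 2 (918→88 µm, Wi₂=14.2): W₂ = 10·14.2·(0.106600 − 0.033005) = 10.4506 kWh/t
W = W₁ + W₂ = 2.9253 + 10.4506 = 13.3758 kWh/t
With EF = 0.94: W = 13.3758·0.94 = 12.5733 kWh/t

W = 12.5733 kWh/t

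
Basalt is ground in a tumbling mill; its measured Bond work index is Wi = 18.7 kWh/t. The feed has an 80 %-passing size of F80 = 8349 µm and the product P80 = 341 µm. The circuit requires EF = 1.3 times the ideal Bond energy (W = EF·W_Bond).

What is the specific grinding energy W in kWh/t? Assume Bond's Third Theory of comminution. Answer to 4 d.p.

W = 10·Wi·(P80^(-½) − F80^(-½))
1/√341 = 0.054153;  1/√8349 = 0.010944
W = 10·18.7·(0.054153 − 0.010944) = 8.0801 kWh/t
Corrected W = EF·W_Bond = 1.3·8.0801 = 10.5041 kWh/t

W = 10.5041 kWh/t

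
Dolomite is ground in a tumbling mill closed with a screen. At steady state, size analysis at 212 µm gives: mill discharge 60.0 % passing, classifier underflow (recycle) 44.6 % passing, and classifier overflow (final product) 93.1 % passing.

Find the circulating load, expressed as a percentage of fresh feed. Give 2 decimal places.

Two-product formula at 212 µm:
Fd + Rd = Ru + Fo ⇒ R/F = (o−d)/(d−u)
r = (93.1 − 60.0)/(60.0 − 44.6) = 33.1/15.4 = 2.1494
CL = 100·r = 214.94 %

CL = 214.94 %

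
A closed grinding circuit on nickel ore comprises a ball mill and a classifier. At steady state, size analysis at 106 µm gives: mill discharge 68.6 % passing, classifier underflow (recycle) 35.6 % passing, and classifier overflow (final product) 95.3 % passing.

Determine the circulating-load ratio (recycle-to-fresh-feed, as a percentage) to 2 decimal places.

Two-product formula at 106 µm:
Fd + Rd = Ru + Fo ⇒ R/F = (o−d)/(d−u)
r = (95.3 − 68.6)/(68.6 − 35.6) = 26.7/33.0 = 0.8091
CL = 100·r = 80.91 %

CL = 80.91 %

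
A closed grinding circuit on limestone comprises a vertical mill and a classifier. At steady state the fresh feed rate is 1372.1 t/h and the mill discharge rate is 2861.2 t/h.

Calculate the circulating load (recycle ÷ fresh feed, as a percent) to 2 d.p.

Steady state: M = F + R.
R = M − F = 2861.2 − 1372.1 = 1489.1 t/h
CL = 100·R/F = 100·1489.1/1372.1 = 108.53 %

CL = 108.53 %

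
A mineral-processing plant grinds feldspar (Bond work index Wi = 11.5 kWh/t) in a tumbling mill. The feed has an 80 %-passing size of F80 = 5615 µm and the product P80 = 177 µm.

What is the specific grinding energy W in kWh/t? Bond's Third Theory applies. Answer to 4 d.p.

W = 7.1092 kWh/t

W_Bond = 10·Wi·(1/√P₈₀ − 1/√F₈₀)
1/√177 = 0.075165;  1/√5615 = 0.013345
W = 10·11.5·(0.075165 − 0.013345) = 7.1092 kWh/t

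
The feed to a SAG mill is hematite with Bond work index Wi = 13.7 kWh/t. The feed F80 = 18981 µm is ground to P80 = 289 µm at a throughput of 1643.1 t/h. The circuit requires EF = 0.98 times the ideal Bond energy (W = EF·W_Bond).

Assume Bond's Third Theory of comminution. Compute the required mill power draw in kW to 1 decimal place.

W = 10·Wi·(P80^(-½) − F80^(-½))
W = 10·13.7·(1/√289 − 1/√18981) = 10·13.7·(0.051565) = 7.0644 kWh/t
Corrected W = EF·W_Bond = 0.98·7.0644 = 6.9231 kWh/t
P_mill = W·ṁ = 6.9231·1643.1 = 11375.4 kW

P = 11375.4 kW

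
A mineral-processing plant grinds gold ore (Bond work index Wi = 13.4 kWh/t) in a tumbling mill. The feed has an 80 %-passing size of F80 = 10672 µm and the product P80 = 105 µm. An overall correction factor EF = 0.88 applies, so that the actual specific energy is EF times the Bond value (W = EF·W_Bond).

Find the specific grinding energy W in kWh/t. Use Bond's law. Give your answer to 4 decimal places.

W = 10 Wi (P80^-0.5 − F80^-0.5)
1/√105 = 0.097590;  1/√10672 = 0.009680
W = 10·13.4·(0.097590 − 0.009680) = 11.7799 kWh/t
Corrected W = EF·W_Bond = 0.88·11.7799 = 10.3663 kWh/t

W = 10.3663 kWh/t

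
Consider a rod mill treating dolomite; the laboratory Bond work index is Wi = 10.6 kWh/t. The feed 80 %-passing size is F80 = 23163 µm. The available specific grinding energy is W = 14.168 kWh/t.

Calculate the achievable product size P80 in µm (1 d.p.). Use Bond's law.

P80 = 50.9 µm

W = 10 Wi / √P80 − 10 Wi / √F80
⇒ 1/√P80 = W/(10 Wi) + 1/√F80
  = 14.1680/(10·10.6) + 1/√23163 = 0.133660 + 0.006571 = 0.140231
P80 = (1/0.140231)² = 7.1311² = 50.85 µm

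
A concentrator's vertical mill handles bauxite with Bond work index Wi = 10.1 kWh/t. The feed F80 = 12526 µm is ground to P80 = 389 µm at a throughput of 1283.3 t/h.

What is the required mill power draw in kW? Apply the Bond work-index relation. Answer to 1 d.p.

P = 5413.6 kW

W = 10 Wi (1/√P80 − 1/√F80)  [Bond]
W = 10·10.1·(1/√389 − 1/√12526) = 10·10.1·(0.041767) = 4.2185 kWh/t
Power = W × throughput = 4.2185 kWh/t × 1283.3 t/h = 5413.6 kW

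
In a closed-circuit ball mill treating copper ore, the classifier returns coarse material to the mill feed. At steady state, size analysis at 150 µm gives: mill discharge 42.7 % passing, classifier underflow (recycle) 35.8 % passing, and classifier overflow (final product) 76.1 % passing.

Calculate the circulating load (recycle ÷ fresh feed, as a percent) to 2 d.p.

CL = 484.06 %

Classifier node, passing 150 µm:
(1+r)d = ru + o → r = (o−d)/(d−u)
r = (76.1 − 42.7)/(42.7 − 35.8) = 33.4/6.9 = 4.8406
CL = 100·r = 484.06 %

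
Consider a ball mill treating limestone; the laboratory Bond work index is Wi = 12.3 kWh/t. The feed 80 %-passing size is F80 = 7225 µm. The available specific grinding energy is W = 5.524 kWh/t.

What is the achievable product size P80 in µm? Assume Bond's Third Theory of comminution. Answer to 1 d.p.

P80 = 311.3 µm

Bond: W = 10·Wi·(1/√P80 − 1/√F80)
P80^-0.5 = F80^-0.5 + W/(10 Wi)
  = 5.5240/(10·12.3) + 1/√7225 = 0.044911 + 0.011765 = 0.056675
P80 = (1/0.056675)² = 17.6444² = 311.32 µm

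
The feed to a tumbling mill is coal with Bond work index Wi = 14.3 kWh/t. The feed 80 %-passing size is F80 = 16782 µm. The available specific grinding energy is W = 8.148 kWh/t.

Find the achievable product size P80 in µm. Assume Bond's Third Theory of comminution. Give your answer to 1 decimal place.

W = 10 Wi (P80^-0.5 − F80^-0.5)
⇒ 1/√P80 = W/(10 Wi) + 1/√F80
  = 8.1480/(10·14.3) + 1/√16782 = 0.056979 + 0.007719 = 0.064698
P80 = (1/0.064698)² = 15.4564² = 238.90 µm

P80 = 238.9 µm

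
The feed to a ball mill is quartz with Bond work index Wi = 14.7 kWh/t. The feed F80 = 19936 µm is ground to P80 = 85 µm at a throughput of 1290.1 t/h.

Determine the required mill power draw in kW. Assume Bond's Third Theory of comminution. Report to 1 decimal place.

W = 10·Wi·(P80^(-½) − F80^(-½))
W = 10·14.7·(1/√85 − 1/√19936) = 10·14.7·(0.101383) = 14.9033 kWh/t
Power = W × throughput = 14.9033 kWh/t × 1290.1 t/h = 19226.7 kW

P = 19226.7 kW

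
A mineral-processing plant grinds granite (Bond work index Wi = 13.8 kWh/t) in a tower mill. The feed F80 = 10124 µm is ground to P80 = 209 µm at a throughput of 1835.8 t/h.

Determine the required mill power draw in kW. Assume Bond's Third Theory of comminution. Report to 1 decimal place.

P = 15006.1 kW

Bond: W = 10·Wi·(1/√P80 − 1/√F80)
W = 10·13.8·(1/√209 − 1/√10124) = 10·13.8·(0.059233) = 8.1741 kWh/t
P = W·T = 8.1741·1835.8 = 15006.1 kW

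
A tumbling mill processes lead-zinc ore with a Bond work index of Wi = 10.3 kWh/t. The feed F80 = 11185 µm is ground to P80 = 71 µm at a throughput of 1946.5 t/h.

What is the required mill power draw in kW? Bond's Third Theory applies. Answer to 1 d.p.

P = 21898.0 kW

W = 10 Wi (P80^-0.5 − F80^-0.5)
W = 10·10.3·(1/√71 − 1/√11185) = 10·10.3·(0.109223) = 11.2499 kWh/t
P_mill = W·ṁ = 11.2499·1946.5 = 21898.0 kW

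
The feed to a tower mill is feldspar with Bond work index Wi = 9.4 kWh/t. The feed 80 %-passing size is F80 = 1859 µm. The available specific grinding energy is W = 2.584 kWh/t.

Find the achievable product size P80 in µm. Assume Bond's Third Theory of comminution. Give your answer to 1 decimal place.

P80 = 389.3 µm

W = 10·Wi·[P80^(−½) − F80^(−½)]
P80^-0.5 = F80^-0.5 + W/(10 Wi)
  = 2.5840/(10·9.4) + 1/√1859 = 0.027489 + 0.023193 = 0.050683
P80 = (1/0.050683)² = 19.7307² = 389.30 µm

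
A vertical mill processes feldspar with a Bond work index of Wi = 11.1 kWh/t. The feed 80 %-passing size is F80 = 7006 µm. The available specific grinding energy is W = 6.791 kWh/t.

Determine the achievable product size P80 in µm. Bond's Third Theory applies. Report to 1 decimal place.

P80 = 187.0 µm

W = 10·Wi·(P80^(-½) − F80^(-½))
P80^-0.5 = F80^-0.5 + W/(10 Wi)
  = 6.7910/(10·11.1) + 1/√7006 = 0.061180 + 0.011947 = 0.073127
P80 = (1/0.073127)² = 13.6748² = 187.00 µm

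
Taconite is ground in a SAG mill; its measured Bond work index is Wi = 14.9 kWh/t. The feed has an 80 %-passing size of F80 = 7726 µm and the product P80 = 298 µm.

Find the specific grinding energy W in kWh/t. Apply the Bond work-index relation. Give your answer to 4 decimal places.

Bond:  W = 10 Wi (1/√P − 1/√F)
1/√298 = 0.057928;  1/√7726 = 0.011377
W = 10·14.9·(0.057928 − 0.011377) = 6.9362 kWh/t

W = 6.9362 kWh/t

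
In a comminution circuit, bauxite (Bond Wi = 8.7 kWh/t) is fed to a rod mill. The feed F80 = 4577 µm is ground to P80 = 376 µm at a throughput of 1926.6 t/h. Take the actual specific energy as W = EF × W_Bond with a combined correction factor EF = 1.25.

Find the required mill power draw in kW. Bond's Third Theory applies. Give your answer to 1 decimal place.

P = 7708.1 kW

W = 10 Wi (1/√P80 − 1/√F80)  [Bond]
W = 10·8.7·(1/√376 − 1/√4577) = 10·8.7·(0.036790) = 3.2007 kWh/t
Apply correction: 3.2007 × 1.25 = 4.0009 kWh/t
Mill draw = 4.0009 × 1926.6 = 7708.1 kW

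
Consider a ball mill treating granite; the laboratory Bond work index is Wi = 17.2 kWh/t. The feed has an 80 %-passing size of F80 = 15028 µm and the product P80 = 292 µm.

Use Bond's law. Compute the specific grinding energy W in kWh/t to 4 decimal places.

W = 8.6625 kWh/t

Bond:  W = 10 Wi (1/√P − 1/√F)
1/√292 = 0.058521;  1/√15028 = 0.008157
W = 10·17.2·(0.058521 − 0.008157) = 8.6625 kWh/t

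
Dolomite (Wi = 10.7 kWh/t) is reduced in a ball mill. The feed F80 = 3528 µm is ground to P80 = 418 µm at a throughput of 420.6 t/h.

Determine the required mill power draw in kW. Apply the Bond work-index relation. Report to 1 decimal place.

W = 10 Wi / √P80 − 10 Wi / √F80
W = 10·10.7·(1/√418 − 1/√3528) = 10·10.7·(0.032076) = 3.4321 kWh/t
P_mill = W·ṁ = 3.4321·420.6 = 1443.5 kW

P = 1443.5 kW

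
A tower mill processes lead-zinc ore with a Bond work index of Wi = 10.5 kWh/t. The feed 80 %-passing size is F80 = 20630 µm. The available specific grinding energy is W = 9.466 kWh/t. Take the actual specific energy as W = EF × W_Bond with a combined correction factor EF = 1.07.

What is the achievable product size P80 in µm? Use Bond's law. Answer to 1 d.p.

W_Bond = 10·Wi·(1/√P₈₀ − 1/√F₈₀)
W_Bond = W / EF = 9.466 / 1.07 = 8.8467 kWh/t
P80^(−½) = W_Bond/(10 Wi) + F80^(−½)
  = 8.8467/(10·10.5) + 1/√20630 = 0.084255 + 0.006962 = 0.091217
P80 = (1/0.091217)² = 10.9629² = 120.18 µm

P80 = 120.2 µm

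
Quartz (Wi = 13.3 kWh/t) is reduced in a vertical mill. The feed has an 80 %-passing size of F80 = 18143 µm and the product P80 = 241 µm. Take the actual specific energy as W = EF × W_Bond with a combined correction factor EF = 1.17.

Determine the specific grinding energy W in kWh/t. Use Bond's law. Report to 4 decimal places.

W_Bond = 10·Wi·(1/√P₈₀ − 1/√F₈₀)
1/√241 = 0.064416;  1/√18143 = 0.007424
W = 10·13.3·(0.064416 − 0.007424) = 7.5799 kWh/t
W_actual = 1.17 × 7.5799 = 8.8685 kWh/t

W = 8.8685 kWh/t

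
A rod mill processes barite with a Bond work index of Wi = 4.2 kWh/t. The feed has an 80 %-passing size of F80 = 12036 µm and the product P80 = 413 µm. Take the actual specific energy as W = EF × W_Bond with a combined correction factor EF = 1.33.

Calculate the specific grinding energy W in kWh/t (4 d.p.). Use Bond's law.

W = 2.2395 kWh/t

W = 10·Wi·[P80^(−½) − F80^(−½)]
1/√413 = 0.049207;  1/√12036 = 0.009115
W = 10·4.2·(0.049207 − 0.009115) = 1.6839 kWh/t
With EF = 1.33: W = 1.6839·1.33 = 2.2395 kWh/t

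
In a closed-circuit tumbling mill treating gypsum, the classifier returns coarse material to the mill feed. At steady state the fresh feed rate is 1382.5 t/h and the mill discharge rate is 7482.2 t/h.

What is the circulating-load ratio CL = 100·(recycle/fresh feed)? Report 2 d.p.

Mill node: discharge = fresh + recycle.
R = M − F = 7482.2 − 1382.5 = 6099.7 t/h
CL = 100·R/F = 100·6099.7/1382.5 = 441.21 %

CL = 441.21 %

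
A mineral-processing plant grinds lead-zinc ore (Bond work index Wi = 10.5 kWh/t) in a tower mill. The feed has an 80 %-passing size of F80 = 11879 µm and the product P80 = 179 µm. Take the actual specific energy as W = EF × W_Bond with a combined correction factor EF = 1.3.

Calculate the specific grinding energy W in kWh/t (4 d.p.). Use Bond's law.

W = 8.9501 kWh/t

W = 10 Wi / √P80 − 10 Wi / √F80
1/√179 = 0.074744;  1/√11879 = 0.009175
W = 10·10.5·(0.074744 − 0.009175) = 6.8847 kWh/t
With EF = 1.3: W = 6.8847·1.3 = 8.9501 kWh/t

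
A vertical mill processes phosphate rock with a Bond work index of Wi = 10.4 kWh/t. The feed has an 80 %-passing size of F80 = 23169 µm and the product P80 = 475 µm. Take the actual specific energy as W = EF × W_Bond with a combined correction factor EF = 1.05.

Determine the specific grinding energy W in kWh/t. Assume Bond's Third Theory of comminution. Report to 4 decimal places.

W = 10 Wi (P80^-0.5 − F80^-0.5)
1/√475 = 0.045883;  1/√23169 = 0.006570
W = 10·10.4·(0.045883 − 0.006570) = 4.0886 kWh/t
W_actual = 1.05 × 4.0886 = 4.2930 kWh/t

W = 4.2930 kWh/t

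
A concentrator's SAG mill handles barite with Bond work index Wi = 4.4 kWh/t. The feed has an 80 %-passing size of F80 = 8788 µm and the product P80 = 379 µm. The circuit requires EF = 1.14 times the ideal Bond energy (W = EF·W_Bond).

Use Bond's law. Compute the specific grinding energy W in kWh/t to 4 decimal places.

W = 2.0415 kWh/t

W = 10 Wi (1/√P80 − 1/√F80)  [Bond]
1/√379 = 0.051367;  1/√8788 = 0.010667
W = 10·4.4·(0.051367 − 0.010667) = 1.7908 kWh/t
W_actual = 1.14 × 1.7908 = 2.0415 kWh/t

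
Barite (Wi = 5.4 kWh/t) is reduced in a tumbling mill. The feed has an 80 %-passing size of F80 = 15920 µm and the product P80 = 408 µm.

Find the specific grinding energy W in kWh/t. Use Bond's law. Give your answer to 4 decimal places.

W = 2.2454 kWh/t

W = 10 Wi / √P80 − 10 Wi / √F80
1/√408 = 0.049507;  1/√15920 = 0.007926
W = 10·5.4·(0.049507 − 0.007926) = 2.2454 kWh/t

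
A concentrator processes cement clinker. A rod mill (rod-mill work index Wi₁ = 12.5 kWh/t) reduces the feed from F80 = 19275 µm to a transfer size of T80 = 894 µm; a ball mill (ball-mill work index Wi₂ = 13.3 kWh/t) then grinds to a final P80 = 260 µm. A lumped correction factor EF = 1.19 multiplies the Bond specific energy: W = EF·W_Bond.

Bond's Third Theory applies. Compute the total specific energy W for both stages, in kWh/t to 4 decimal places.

W = 10 Wi (P80^-0.5 − F80^-0.5)
Stage 1 (19275→894 µm, Wi₁=12.5): W₁ = 10·12.5·(0.033445 − 0.007203) = 3.2803 kWh/t
Stage 2 (894→260 µm, Wi₂=13.3): W₂ = 10·13.3·(0.062017 − 0.033445) = 3.8001 kWh/t
W = W₁ + W₂ = 3.2803 + 3.8001 = 7.0804 kWh/t
Corrected W = EF·W_Bond = 1.19·7.0804 = 8.4257 kWh/t

W = 8.4257 kWh/t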